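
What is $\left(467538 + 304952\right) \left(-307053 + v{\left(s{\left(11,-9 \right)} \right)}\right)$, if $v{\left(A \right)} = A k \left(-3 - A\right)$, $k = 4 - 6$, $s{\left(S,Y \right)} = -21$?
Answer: $-236611369530$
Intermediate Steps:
$k = -2$ ($k = 4 - 6 = -2$)
$v{\left(A \right)} = - 2 A \left(-3 - A\right)$ ($v{\left(A \right)} = A \left(-2\right) \left(-3 - A\right) = - 2 A \left(-3 - A\right)$)
$\left(467538 + 304952\right) \left(-307053 + v{\left(s{\left(11,-9 \right)} \right)}\right) = \left(467538 + 304952\right) \left(-307053 + 2 \left(-21\right) \left(3 - 21\right)\right) = 772490 \left(-307053 + 2 \left(-21\right) \left(-18\right)\right) = 772490 \left(-307053 + 756\right) = 772490 \left(-306297\right) = -236611369530$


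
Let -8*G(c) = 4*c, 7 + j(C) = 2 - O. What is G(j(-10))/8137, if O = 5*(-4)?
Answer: -15/16274 ≈ -0.00092172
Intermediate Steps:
O = -20
j(C) = 15 (j(C) = -7 + (2 - 1*(-20)) = -7 + (2 + 20) = -7 + 22 = 15)
G(c) = -c/2
G(j(-10))/8137 = -1/2*15/8137 = -15/2*1/8137 = -15/16274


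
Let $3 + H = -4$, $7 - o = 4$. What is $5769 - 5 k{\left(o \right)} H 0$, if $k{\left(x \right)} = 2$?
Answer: $0$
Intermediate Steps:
$o = 3$ ($o = 7 - 4 = 3$)
$H = -7$ ($H = -3 - 4 = -7$)
$5769 - 5 k{\left(o \right)} H 0 = 5769 \left(-5\right) 2 \left(-7\right) 0 = 5769 \left(-10\right) \left(-7\right) 0 = 5769 \cdot 70 \cdot 0 = 5769 \cdot 0 = 0$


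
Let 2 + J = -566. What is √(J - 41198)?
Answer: I*√41766 ≈ 204.37*I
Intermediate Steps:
J = -568 (J = -2 - 566 = -568)
√(J - 41198) = √(-568 - 41198) = √(-41766) = I*√41766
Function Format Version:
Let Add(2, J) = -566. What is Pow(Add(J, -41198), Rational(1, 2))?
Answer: Mul(I, Pow(41766, Rational(1, 2))) ≈ Mul(204.37, I)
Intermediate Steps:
J = -568 (J = Add(-2, -566) = -568)
Pow(Add(J, -41198), Rational(1, 2)) = Pow(Add(-568, -41198), Rational(1, 2)) = Pow(-41766, Rational(1, 2)) = Mul(I, Pow(41766, Rational(1, 2)))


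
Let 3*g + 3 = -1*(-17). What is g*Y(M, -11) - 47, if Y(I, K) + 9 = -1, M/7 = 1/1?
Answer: -281/3 ≈ -93.667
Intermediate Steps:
M = 7 (M = 7/1 = 7*1 = 7)
Y(I, K) = -10 (Y(I, K) = -9 - 1 = -10)
g = 14/3 (g = -1 + (-1*(-17))/3 = -1 + (1/3)*17 = -1 + 17/3 = 14/3 ≈ 4.6667)
g*Y(M, -11) - 47 = (14/3)*(-10) - 47 = -140/3 - 47 = -281/3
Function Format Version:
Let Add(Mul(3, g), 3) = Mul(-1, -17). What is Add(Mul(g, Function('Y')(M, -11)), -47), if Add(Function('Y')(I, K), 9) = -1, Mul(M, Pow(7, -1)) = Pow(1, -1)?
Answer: Rational(-281, 3) ≈ -93.667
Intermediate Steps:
M = 7 (M = Mul(7, Pow(1, -1)) = Mul(7, 1) = 7)
Function('Y')(I, K) = -10 (Function('Y')(I, K) = Add(-9, -1) = -10)
g = Rational(14, 3) (g = Add(-1, Mul(Rational(1, 3), Mul(-1, -17))) = Add(-1, Mul(Rational(1, 3), 17)) = Add(-1, Rational(17, 3)) = Rational(14, 3) ≈ 4.6667)
Add(Mul(g, Function('Y')(M, -11)), -47) = Add(Mul(Rational(14, 3), -10), -47) = Add(Rational(-140, 3), -47) = Rational(-281, 3)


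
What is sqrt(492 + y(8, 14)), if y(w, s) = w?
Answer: 10*sqrt(5) ≈ 22.361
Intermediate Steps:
sqrt(492 + y(8, 14)) = sqrt(492 + 8) = sqrt(500) = 10*sqrt(5)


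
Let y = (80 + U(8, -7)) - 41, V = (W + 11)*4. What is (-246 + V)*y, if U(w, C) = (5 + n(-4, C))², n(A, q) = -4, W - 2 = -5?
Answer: -8560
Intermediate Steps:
W = -3 (W = 2 - 5 = -3)
U(w, C) = 1 (U(w, C) = (5 - 4)² = 1² = 1)
V = 32 (V = (-3 + 11)*4 = 8*4 = 32)
y = 40 (y = (80 + 1) - 41 = 81 - 41 = 40)
(-246 + V)*y = (-246 + 32)*40 = -214*40 = -8560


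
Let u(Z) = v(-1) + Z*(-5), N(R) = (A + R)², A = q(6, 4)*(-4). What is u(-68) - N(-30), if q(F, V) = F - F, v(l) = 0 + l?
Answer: -561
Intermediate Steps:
v(l) = l
q(F, V) = 0
A = 0 (A = 0*(-4) = 0)
N(R) = R² (N(R) = (0 + R)² = R²)
u(Z) = -1 - 5*Z (u(Z) = -1 + Z*(-5) = -1 - 5*Z)
u(-68) - N(-30) = (-1 - 5*(-68)) - 1*(-30)² = (-1 + 340) - 1*900 = 339 - 900 = -561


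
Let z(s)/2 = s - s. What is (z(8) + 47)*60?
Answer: 2820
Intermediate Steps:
z(s) = 0 (z(s) = 2*(s - s) = 2*0 = 0)
(z(8) + 47)*60 = (0 + 47)*60 = 47*60 = 2820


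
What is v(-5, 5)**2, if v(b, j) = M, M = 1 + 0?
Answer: 1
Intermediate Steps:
M = 1
v(b, j) = 1
v(-5, 5)**2 = 1**2 = 1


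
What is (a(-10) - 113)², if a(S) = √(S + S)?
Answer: 12749 - 452*I*√5 ≈ 12749.0 - 1010.7*I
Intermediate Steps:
a(S) = √2*√S (a(S) = √(2*S) = √2*√S)
(a(-10) - 113)² = (√2*√(-10) - 113)² = (√2*(I*√10) - 113)² = (2*I*√5 - 113)² = (-113 + 2*I*√5)²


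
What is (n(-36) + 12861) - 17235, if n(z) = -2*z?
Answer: -4302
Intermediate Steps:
(n(-36) + 12861) - 17235 = (-2*(-36) + 12861) - 17235 = (72 + 12861) - 17235 = 12933 - 17235 = -4302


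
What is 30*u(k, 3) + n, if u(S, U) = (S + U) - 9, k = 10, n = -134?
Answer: -14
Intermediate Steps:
u(S, U) = -9 + S + U
30*u(k, 3) + n = 30*(-9 + 10 + 3) - 134 = 30*4 - 134 = 120 - 134 = -14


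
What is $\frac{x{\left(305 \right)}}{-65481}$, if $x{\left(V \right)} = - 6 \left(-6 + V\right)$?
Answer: $\frac{2}{73} \approx 0.027397$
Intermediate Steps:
$x{\left(V \right)} = 36 - 6 V$
$\frac{x{\left(305 \right)}}{-65481} = \frac{36 - 1830}{-65481} = \left(36 - 1830\right) \left(- \frac{1}{65481}\right) = \left(-1794\right) \left(- \frac{1}{65481}\right) = \frac{2}{73}$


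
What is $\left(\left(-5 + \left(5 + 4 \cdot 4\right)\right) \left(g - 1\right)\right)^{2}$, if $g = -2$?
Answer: $2304$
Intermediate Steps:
$\left(\left(-5 + \left(5 + 4 \cdot 4\right)\right) \left(g - 1\right)\right)^{2} = \left(\left(-5 + \left(5 + 4 \cdot 4\right)\right) \left(-2 - 1\right)\right)^{2} = \left(\left(-5 + \left(5 + 16\right)\right) \left(-3\right)\right)^{2} = \left(\left(-5 + 21\right) \left(-3\right)\right)^{2} = \left(16 \left(-3\right)\right)^{2} = \left(-48\right)^{2} = 2304$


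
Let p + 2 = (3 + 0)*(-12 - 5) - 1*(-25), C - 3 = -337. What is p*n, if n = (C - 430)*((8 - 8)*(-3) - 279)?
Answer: -5968368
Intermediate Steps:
C = -334 (C = 3 - 337 = -334)
p = -28 (p = -2 + ((3 + 0)*(-12 - 5) - 1*(-25)) = -2 + (3*(-17) + 25) = -2 + (-51 + 25) = -2 - 26 = -28)
n = 213156 (n = (-334 - 430)*((8 - 8)*(-3) - 279) = -764*(0*(-3) - 279) = -764*(0 - 279) = -764*(-279) = 213156)
p*n = -28*213156 = -5968368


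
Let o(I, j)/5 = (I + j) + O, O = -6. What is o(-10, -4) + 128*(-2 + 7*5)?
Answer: 4124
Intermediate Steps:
o(I, j) = -30 + 5*I + 5*j (o(I, j) = 5*((I + j) - 6) = 5*(-6 + I + j) = -30 + 5*I + 5*j)
o(-10, -4) + 128*(-2 + 7*5) = (-30 + 5*(-10) + 5*(-4)) + 128*(-2 + 7*5) = (-30 - 50 - 20) + 128*(-2 + 35) = -100 + 128*33 = -100 + 4224 = 4124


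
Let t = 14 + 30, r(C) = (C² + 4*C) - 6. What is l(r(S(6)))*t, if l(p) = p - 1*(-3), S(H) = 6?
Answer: 2508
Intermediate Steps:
r(C) = -6 + C² + 4*C
t = 44
l(p) = 3 + p (l(p) = p + 3 = 3 + p)
l(r(S(6)))*t = (3 + (-6 + 6² + 4*6))*44 = (3 + (-6 + 36 + 24))*44 = (3 + 54)*44 = 57*44 = 2508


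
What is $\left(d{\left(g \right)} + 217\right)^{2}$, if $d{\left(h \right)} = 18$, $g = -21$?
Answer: $55225$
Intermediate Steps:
$\left(d{\left(g \right)} + 217\right)^{2} = \left(18 + 217\right)^{2} = 235^{2} = 55225$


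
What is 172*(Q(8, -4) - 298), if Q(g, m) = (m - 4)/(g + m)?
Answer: -51600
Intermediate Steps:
Q(g, m) = (-4 + m)/(g + m)
172*(Q(8, -4) - 298) = 172*((-4 - 4)/(8 - 4) - 298) = 172*(-8/4 - 298) = 172*((¼)*(-8) - 298) = 172*(-2 - 298) = 172*(-300) = -51600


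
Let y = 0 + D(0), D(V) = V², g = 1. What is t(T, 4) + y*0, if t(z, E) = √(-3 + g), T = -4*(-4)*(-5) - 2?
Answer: I*√2 ≈ 1.4142*I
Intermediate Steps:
T = -82 (T = 16*(-5) - 2 = -80 - 2 = -82)
t(z, E) = I*√2 (t(z, E) = √(-3 + 1) = √(-2) = I*√2)
y = 0 (y = 0 + 0² = 0 + 0 = 0)
t(T, 4) + y*0 = I*√2 + 0*0 = I*√2 + 0 = I*√2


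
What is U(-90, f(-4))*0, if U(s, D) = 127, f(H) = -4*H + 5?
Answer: 0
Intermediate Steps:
f(H) = 5 - 4*H
U(-90, f(-4))*0 = 127*0 = 0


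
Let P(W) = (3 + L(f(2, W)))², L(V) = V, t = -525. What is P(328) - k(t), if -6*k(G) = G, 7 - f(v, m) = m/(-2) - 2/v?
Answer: 61075/2 ≈ 30538.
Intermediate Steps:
f(v, m) = 7 + m/2 + 2/v (f(v, m) = 7 - (m/(-2) - 2/v) = 7 - (m*(-½) - 2/v) = 7 - (-m/2 - 2/v) = 7 - (-2/v - m/2) = 7 + (m/2 + 2/v) = 7 + m/2 + 2/v)
k(G) = -G/6
P(W) = (11 + W/2)² (P(W) = (3 + (7 + W/2 + 2/2))² = (3 + (7 + W/2 + 2*(½)))² = (3 + (7 + W/2 + 1))² = (3 + (8 + W/2))² = (11 + W/2)²)
P(328) - k(t) = (22 + 328)²/4 - (-1)*(-525)/6 = (¼)*350² - 1*175/2 = (¼)*122500 - 175/2 = 30625 - 175/2 = 61075/2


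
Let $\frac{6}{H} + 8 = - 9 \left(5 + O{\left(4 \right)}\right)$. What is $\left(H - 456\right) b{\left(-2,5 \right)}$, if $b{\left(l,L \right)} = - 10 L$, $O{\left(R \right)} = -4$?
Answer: $\frac{387900}{17} \approx 22818.0$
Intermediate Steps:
$H = - \frac{6}{17}$ ($H = \frac{6}{-8 - 9 \left(5 - 4\right)} = \frac{6}{-8 - 9} = \frac{6}{-17} = 6 \left(- \frac{1}{17}\right) = - \frac{6}{17} \approx -0.35294$)
$\left(H - 456\right) b{\left(-2,5 \right)} = \left(- \frac{6}{17} - 456\right) \left(\left(-10\right) 5\right) = \left(- \frac{7758}{17}\right) \left(-50\right) = \frac{387900}{17}$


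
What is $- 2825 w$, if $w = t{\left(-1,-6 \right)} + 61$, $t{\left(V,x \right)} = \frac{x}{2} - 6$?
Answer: $-146900$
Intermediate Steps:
$t{\left(V,x \right)} = -6 + \frac{x}{2}$ ($t{\left(V,x \right)} = x \frac{1}{2} - 6 = \frac{x}{2} - 6 = -6 + \frac{x}{2}$)
$w = 52$ ($w = \left(-6 + \frac{1}{2} \left(-6\right)\right) + 61 = \left(-6 - 3\right) + 61 = -9 + 61 = 52$)
$- 2825 w = \left(-2825\right) 52 = -146900$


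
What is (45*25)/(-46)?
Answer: -1125/46 ≈ -24.457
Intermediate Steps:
(45*25)/(-46) = 1125*(-1/46) = -1125/46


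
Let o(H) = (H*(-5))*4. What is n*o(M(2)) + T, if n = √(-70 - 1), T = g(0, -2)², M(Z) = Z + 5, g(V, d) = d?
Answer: 4 - 140*I*√71 ≈ 4.0 - 1179.7*I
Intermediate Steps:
M(Z) = 5 + Z
T = 4 (T = (-2)² = 4)
o(H) = -20*H (o(H) = -5*H*4 = -20*H)
n = I*√71 (n = √(-71) = I*√71 ≈ 8.4261*I)
n*o(M(2)) + T = (I*√71)*(-20*(5 + 2)) + 4 = (I*√71)*(-20*7) + 4 = (I*√71)*(-140) + 4 = -140*I*√71 + 4 = 4 - 140*I*√71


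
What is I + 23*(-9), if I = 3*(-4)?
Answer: -219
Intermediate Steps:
I = -12
I + 23*(-9) = -12 + 23*(-9) = -12 - 207 = -219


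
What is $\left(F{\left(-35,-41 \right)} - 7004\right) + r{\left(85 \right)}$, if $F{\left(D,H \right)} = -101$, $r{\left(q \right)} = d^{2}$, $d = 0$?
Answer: $-7105$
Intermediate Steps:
$r{\left(q \right)} = 0$ ($r{\left(q \right)} = 0^{2} = 0$)
$\left(F{\left(-35,-41 \right)} - 7004\right) + r{\left(85 \right)} = \left(-101 - 7004\right) + 0 = -7105 + 0 = -7105$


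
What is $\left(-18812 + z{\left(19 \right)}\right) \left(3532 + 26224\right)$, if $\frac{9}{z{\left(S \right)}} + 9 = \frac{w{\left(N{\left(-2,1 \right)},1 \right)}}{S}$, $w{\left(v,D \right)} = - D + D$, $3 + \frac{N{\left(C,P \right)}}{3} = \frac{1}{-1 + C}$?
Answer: $-559799628$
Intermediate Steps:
$N{\left(C,P \right)} = -9 + \frac{3}{-1 + C}$
$w{\left(v,D \right)} = 0$
$z{\left(S \right)} = -1$ ($z{\left(S \right)} = \frac{9}{-9 + \frac{0}{S}} = \frac{9}{-9 + 0} = \frac{9}{-9} = 9 \left(- \frac{1}{9}\right) = -1$)
$\left(-18812 + z{\left(19 \right)}\right) \left(3532 + 26224\right) = \left(-18812 - 1\right) \left(3532 + 26224\right) = \left(-18813\right) 29756 = -559799628$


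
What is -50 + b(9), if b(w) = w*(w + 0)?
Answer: 31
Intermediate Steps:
b(w) = w**2 (b(w) = w*w = w**2)
-50 + b(9) = -50 + 9**2 = -50 + 81 = 31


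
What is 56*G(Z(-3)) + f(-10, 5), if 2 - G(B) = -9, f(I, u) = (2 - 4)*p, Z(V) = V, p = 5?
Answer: 606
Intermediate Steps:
f(I, u) = -10 (f(I, u) = (2 - 4)*5 = -2*5 = -10)
G(B) = 11 (G(B) = 2 - 1*(-9) = 2 + 9 = 11)
56*G(Z(-3)) + f(-10, 5) = 56*11 - 10 = 616 - 10 = 606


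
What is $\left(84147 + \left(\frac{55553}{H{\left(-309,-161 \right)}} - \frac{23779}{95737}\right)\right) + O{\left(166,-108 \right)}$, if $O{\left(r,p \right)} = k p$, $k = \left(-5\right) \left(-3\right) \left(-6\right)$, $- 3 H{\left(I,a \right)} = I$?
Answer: $\frac{930930161161}{9860911} \approx 94406.0$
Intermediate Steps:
$H{\left(I,a \right)} = - \frac{I}{3}$
$k = -90$ ($k = 15 \left(-6\right) = -90$)
$O{\left(r,p \right)} = - 90 p$
$\left(84147 + \left(\frac{55553}{H{\left(-309,-161 \right)}} - \frac{23779}{95737}\right)\right) + O{\left(166,-108 \right)} = \left(84147 + \left(\frac{55553}{\left(- \frac{1}{3}\right) \left(-309\right)} - \frac{23779}{95737}\right)\right) - -9720 = \left(84147 + \left(\frac{55553}{103} - \frac{23779}{95737}\right)\right) + 9720 = \left(84147 + \frac{5316028324}{9860911}\right) + 9720 = \frac{835082106241}{9860911} + 9720 = \frac{930930161161}{9860911}$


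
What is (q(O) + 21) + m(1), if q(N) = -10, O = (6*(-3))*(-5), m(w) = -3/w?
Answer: 8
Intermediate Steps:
O = 90 (O = -18*(-5) = 90)
(q(O) + 21) + m(1) = (-10 + 21) - 3/1 = 11 - 3*1 = 11 - 3 = 8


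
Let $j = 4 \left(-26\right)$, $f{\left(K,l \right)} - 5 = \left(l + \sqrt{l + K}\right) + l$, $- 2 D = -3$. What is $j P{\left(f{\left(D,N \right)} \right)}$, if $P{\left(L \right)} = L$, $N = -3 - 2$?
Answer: $520 - 52 i \sqrt{14} \approx 520.0 - 194.57 i$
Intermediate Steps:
$D = \frac{3}{2}$ ($D = \left(- \frac{1}{2}\right) \left(-3\right) = \frac{3}{2} \approx 1.5$)
$N = -5$
$f{\left(K,l \right)} = 5 + \sqrt{K + l} + 2 l$ ($f{\left(K,l \right)} = 5 + \left(\left(l + \sqrt{l + K}\right) + l\right) = 5 + \left(\left(l + \sqrt{K + l}\right) + l\right) = 5 + \left(\sqrt{K + l} + 2 l\right) = 5 + \sqrt{K + l} + 2 l$)
$j = -104$
$j P{\left(f{\left(D,N \right)} \right)} = - 104 \left(5 + \sqrt{\frac{3}{2} - 5} + 2 \left(-5\right)\right) = - 104 \left(5 + \sqrt{- \frac{7}{2}} - 10\right) = - 104 \left(5 + \frac{i \sqrt{14}}{2} - 10\right) = - 104 \left(-5 + \frac{i \sqrt{14}}{2}\right) = 520 - 52 i \sqrt{14}$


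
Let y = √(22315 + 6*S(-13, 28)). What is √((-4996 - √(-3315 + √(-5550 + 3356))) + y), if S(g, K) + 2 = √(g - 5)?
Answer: √(-4996 + √(22303 + 18*I*√2) - √(-3315 + I*√2194)) ≈ 0.4129 - 69.622*I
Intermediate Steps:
S(g, K) = -2 + √(-5 + g) (S(g, K) = -2 + √(g - 5) = -2 + √(-5 + g))
y = √(22303 + 18*I*√2) (y = √(22315 + 6*(-2 + √(-5 - 13))) = √(22315 + 6*(-2 + √(-18))) = √(22315 + 6*(-2 + 3*I*√2)) = √(22315 + (-12 + 18*I*√2)) = √(22303 + 18*I*√2) ≈ 149.34 + 0.0852*I)
√((-4996 - √(-3315 + √(-5550 + 3356))) + y) = √((-4996 - √(-3315 + √(-5550 + 3356))) + √(22303 + 18*I*√2)) = √((-4996 - √(-3315 + √(-2194))) + √(22303 + 18*I*√2)) = √((-4996 - √(-3315 + I*√2194)) + √(22303 + 18*I*√2)) = √(-4996 + √(22303 + 18*I*√2) - √(-3315 + I*√2194))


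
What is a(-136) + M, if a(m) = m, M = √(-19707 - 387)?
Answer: -136 + I*√20094 ≈ -136.0 + 141.75*I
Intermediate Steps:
M = I*√20094 (M = √(-20094) = I*√20094 ≈ 141.75*I)
a(-136) + M = -136 + I*√20094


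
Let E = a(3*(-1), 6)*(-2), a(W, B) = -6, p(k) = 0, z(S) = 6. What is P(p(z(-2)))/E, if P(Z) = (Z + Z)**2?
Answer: 0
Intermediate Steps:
E = 12 (E = -6*(-2) = 12)
P(Z) = 4*Z**2 (P(Z) = (2*Z)**2 = 4*Z**2)
P(p(z(-2)))/E = (4*0**2)/12 = (4*0)*(1/12) = 0*(1/12) = 0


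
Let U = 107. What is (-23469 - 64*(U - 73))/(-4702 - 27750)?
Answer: 25645/32452 ≈ 0.79024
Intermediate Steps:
(-23469 - 64*(U - 73))/(-4702 - 27750) = (-23469 - 64*(107 - 73))/(-4702 - 27750) = (-23469 - 64*34)/(-32452) = (-23469 - 2176)*(-1/32452) = -25645*(-1/32452) = 25645/32452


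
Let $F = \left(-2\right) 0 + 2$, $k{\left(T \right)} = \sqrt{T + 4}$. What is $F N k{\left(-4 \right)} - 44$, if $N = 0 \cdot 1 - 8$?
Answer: $-44$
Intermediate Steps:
$k{\left(T \right)} = \sqrt{4 + T}$
$N = -8$ ($N = 0 - 8 = -8$)
$F = 2$ ($F = 0 + 2 = 2$)
$F N k{\left(-4 \right)} - 44 = 2 \left(-8\right) \sqrt{4 - 4} - 44 = - 16 \sqrt{0} - 44 = \left(-16\right) 0 - 44 = 0 - 44 = -44$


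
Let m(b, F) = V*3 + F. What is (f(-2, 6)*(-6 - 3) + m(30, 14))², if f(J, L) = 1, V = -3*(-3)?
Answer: 1024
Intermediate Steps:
V = 9
m(b, F) = 27 + F (m(b, F) = 9*3 + F = 27 + F)
(f(-2, 6)*(-6 - 3) + m(30, 14))² = (1*(-6 - 3) + (27 + 14))² = (1*(-9) + 41)² = (-9 + 41)² = 32² = 1024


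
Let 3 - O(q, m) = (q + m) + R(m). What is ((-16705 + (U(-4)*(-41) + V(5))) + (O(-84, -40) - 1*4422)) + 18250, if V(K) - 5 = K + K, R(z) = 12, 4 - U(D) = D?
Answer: -3075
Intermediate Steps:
U(D) = 4 - D
V(K) = 5 + 2*K (V(K) = 5 + (K + K) = 5 + 2*K)
O(q, m) = -9 - m - q (O(q, m) = 3 - ((q + m) + 12) = 3 - ((m + q) + 12) = 3 - (12 + m + q) = 3 + (-12 - m - q) = -9 - m - q)
((-16705 + (U(-4)*(-41) + V(5))) + (O(-84, -40) - 1*4422)) + 18250 = ((-16705 + ((4 - 1*(-4))*(-41) + (5 + 2*5))) + ((-9 - 1*(-40) - 1*(-84)) - 1*4422)) + 18250 = ((-16705 + ((4 + 4)*(-41) + (5 + 10))) + ((-9 + 40 + 84) - 4422)) + 18250 = ((-16705 + (8*(-41) + 15)) + (115 - 4422)) + 18250 = ((-16705 + (-328 + 15)) - 4307) + 18250 = ((-16705 - 313) - 4307) + 18250 = (-17018 - 4307) + 18250 = -21325 + 18250 = -3075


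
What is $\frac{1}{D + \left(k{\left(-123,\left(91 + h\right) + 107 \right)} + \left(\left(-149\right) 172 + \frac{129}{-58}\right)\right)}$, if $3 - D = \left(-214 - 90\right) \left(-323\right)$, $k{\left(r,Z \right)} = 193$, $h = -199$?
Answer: $- \frac{58}{7170321} \approx -8.0889 \cdot 10^{-6}$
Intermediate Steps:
$D = -98189$ ($D = 3 - \left(-214 - 90\right) \left(-323\right) = 3 - \left(-304\right) \left(-323\right) = 3 - 98192 = -98189$)
$\frac{1}{D + \left(k{\left(-123,\left(91 + h\right) + 107 \right)} + \left(\left(-149\right) 172 + \frac{129}{-58}\right)\right)} = \frac{1}{-98189 + \left(193 + \left(\left(-149\right) 172 + \frac{129}{-58}\right)\right)} = \frac{1}{-98189 + \left(193 + \left(-25628 + 129 \left(- \frac{1}{58}\right)\right)\right)} = \frac{1}{-98189 + \left(193 - \frac{1486553}{58}\right)} = \frac{1}{-98189 - \frac{1475359}{58}} = \frac{1}{- \frac{7170321}{58}} = - \frac{58}{7170321}$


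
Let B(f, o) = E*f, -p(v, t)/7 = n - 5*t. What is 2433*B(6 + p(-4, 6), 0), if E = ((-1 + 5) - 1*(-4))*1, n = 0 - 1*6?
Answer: 5021712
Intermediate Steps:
n = -6 (n = 0 - 6 = -6)
p(v, t) = 42 + 35*t (p(v, t) = -7*(-6 - 5*t) = 42 + 35*t)
E = 8 (E = (4 + 4)*1 = 8*1 = 8)
B(f, o) = 8*f
2433*B(6 + p(-4, 6), 0) = 2433*(8*(6 + (42 + 35*6))) = 2433*(8*(6 + (42 + 210))) = 2433*(8*(6 + 252)) = 2433*(8*258) = 2433*2064 = 5021712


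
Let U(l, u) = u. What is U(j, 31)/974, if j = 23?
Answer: 31/974 ≈ 0.031828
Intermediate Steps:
U(j, 31)/974 = 31/974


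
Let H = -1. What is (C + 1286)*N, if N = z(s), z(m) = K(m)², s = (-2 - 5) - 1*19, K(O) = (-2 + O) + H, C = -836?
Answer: 378450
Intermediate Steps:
K(O) = -3 + O (K(O) = (-2 + O) - 1 = -3 + O)
s = -26 (s = -7 - 19 = -26)
z(m) = (-3 + m)²
N = 841 (N = (-3 - 26)² = (-29)² = 841)
(C + 1286)*N = (-836 + 1286)*841 = 450*841 = 378450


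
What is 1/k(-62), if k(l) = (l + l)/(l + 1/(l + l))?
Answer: 7689/15376 ≈ 0.50006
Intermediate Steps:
k(l) = 2*l/(l + 1/(2*l)) (k(l) = (2*l)/(l + 1/(2*l)) = 2*l/(l + 1/(2*l)))
1/k(-62) = 1/(4*(-62)²/(1 + 2*(-62)²)) = 1/(4*3844/(1 + 2*3844)) = 1/(4*3844/(1 + 7688)) = 1/(4*3844/7689) = 1/(4*3844*(1/7689)) = 1/(15376/7689) = 7689/15376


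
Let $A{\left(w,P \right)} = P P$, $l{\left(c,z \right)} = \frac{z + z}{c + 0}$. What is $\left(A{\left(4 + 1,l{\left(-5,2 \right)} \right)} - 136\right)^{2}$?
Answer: $\frac{11451456}{625} \approx 18322.0$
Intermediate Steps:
$l{\left(c,z \right)} = \frac{2 z}{c}$
$A{\left(w,P \right)} = P^{2}$
$\left(A{\left(4 + 1,l{\left(-5,2 \right)} \right)} - 136\right)^{2} = \left(\left(2 \cdot 2 \frac{1}{-5}\right)^{2} - 136\right)^{2} = \left(\left(2 \cdot 2 \left(- \frac{1}{5}\right)\right)^{2} - 136\right)^{2} = \left(\left(- \frac{4}{5}\right)^{2} - 136\right)^{2} = \left(\frac{16}{25} - 136\right)^{2} = \left(- \frac{3384}{25}\right)^{2} = \frac{11451456}{625}$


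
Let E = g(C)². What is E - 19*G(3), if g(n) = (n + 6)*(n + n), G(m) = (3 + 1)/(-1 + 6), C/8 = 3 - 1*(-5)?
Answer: 401407924/5 ≈ 8.0282e+7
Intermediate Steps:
C = 64 (C = 8*(3 - 1*(-5)) = 8*(3 + 5) = 8*8 = 64)
G(m) = ⅘ (G(m) = 4/5 = 4*(⅕) = ⅘)
g(n) = 2*n*(6 + n) (g(n) = (6 + n)*(2*n) = 2*n*(6 + n))
E = 80281600 (E = (2*64*(6 + 64))² = (2*64*70)² = 8960² = 80281600)
E - 19*G(3) = 80281600 - 19*⅘ = 80281600 - 76/5 = 401407924/5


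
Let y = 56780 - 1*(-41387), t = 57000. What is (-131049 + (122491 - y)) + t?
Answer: -49725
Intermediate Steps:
y = 98167 (y = 56780 + 41387 = 98167)
(-131049 + (122491 - y)) + t = (-131049 + (122491 - 1*98167)) + 57000 = (-131049 + (122491 - 98167)) + 57000 = (-131049 + 24324) + 57000 = -106725 + 57000 = -49725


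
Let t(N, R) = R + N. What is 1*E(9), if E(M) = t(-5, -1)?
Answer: -6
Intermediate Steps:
t(N, R) = N + R
E(M) = -6 (E(M) = -5 - 1 = -6)
1*E(9) = 1*(-6) = -6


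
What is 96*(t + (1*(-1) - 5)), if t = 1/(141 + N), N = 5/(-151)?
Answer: -6123120/10643 ≈ -575.32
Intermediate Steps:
N = -5/151 (N = 5*(-1/151) = -5/151 ≈ -0.033113)
t = 151/21286 (t = 1/(141 - 5/151) = 1/(21286/151) = 151/21286 ≈ 0.0070939)
96*(t + (1*(-1) - 5)) = 96*(151/21286 + (1*(-1) - 5)) = 96*(151/21286 + (-1 - 5)) = 96*(151/21286 - 6) = 96*(-127565/21286) = -6123120/10643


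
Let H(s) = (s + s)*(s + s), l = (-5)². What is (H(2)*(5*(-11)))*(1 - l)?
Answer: 21120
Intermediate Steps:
l = 25
H(s) = 4*s² (H(s) = (2*s)*(2*s) = 4*s²)
(H(2)*(5*(-11)))*(1 - l) = ((4*2²)*(5*(-11)))*(1 - 1*25) = ((4*4)*(-55))*(1 - 25) = (16*(-55))*(-24) = -880*(-24) = 21120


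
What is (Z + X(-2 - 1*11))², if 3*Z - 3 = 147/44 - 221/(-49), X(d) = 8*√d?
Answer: -34259413943/41835024 + 93580*I*√13/1617 ≈ -818.92 + 208.66*I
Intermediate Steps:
Z = 23395/6468 (Z = 1 + (147/44 - 221/(-49))/3 = 1 + (147*(1/44) - 221*(-1/49))/3 = 1 + (147/44 + 221/49)/3 = 1 + (⅓)*(16927/2156) = 1 + 16927/6468 = 23395/6468 ≈ 3.6170)
(Z + X(-2 - 1*11))² = (23395/6468 + 8*√(-2 - 1*11))² = (23395/6468 + 8*√(-2 - 11))² = (23395/6468 + 8*√(-13))² = (23395/6468 + 8*(I*√13))² = (23395/6468 + 8*I*√13)²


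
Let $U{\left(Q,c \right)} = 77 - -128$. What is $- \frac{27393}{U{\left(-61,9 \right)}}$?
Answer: $- \frac{27393}{205} \approx -133.62$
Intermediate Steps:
$U{\left(Q,c \right)} = 205$ ($U{\left(Q,c \right)} = 77 + 128 = 205$)
$- \frac{27393}{U{\left(-61,9 \right)}} = - \frac{27393}{205}$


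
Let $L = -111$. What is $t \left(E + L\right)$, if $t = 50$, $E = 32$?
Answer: $-3950$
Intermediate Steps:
$t \left(E + L\right) = 50 \left(32 - 111\right) = 50 \left(-79\right) = -3950$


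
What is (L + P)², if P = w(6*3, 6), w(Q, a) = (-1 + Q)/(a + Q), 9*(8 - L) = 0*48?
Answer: 43681/576 ≈ 75.835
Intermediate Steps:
L = 8 (L = 8 - 0*48 = 8 - ⅑*0 = 8 + 0 = 8)
w(Q, a) = (-1 + Q)/(Q + a)
P = 17/24 (P = (-1 + 6*3)/(6*3 + 6) = (-1 + 18)/(18 + 6) = 17/24 ≈ 0.70833)
(L + P)² = (8 + 17/24)² = (209/24)² = 43681/576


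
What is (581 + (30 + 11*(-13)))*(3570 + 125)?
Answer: 1729260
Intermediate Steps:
(581 + (30 + 11*(-13)))*(3570 + 125) = (581 + (30 - 143))*3695 = (581 - 113)*3695 = 468*3695 = 1729260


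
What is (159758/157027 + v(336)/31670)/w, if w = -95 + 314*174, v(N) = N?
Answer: 2556148466/135617426126845 ≈ 1.8848e-5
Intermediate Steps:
w = 54541 (w = -95 + 54636 = 54541)
(159758/157027 + v(336)/31670)/w = (159758/157027 + 336/31670)/54541 = (159758*(1/157027) + 336*(1/31670))*(1/54541) = (159758/157027 + 168/15835)*(1/54541) = (2556148466/2486522545)*(1/54541) = 2556148466/135617426126845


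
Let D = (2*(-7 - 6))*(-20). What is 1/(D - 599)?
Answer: -1/79 ≈ -0.012658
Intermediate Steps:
D = 520 (D = (2*(-13))*(-20) = -26*(-20) = 520)
1/(D - 599) = 1/(520 - 599) = 1/(-79) = -1/79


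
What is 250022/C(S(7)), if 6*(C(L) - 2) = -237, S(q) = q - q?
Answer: -500044/75 ≈ -6667.3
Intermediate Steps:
S(q) = 0
C(L) = -75/2 (C(L) = 2 + (1/6)*(-237) = 2 - 79/2 = -75/2)
250022/C(S(7)) = 250022/(-75/2) = 250022*(-2/75) = -500044/75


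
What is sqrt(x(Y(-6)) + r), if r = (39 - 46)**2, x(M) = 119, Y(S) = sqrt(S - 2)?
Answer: 2*sqrt(42) ≈ 12.961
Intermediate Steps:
Y(S) = sqrt(-2 + S)
r = 49 (r = (-7)**2 = 49)
sqrt(x(Y(-6)) + r) = sqrt(119 + 49) = sqrt(168) = 2*sqrt(42)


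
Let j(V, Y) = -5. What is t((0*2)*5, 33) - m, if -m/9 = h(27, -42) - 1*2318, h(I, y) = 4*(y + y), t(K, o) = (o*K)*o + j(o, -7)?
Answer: -23891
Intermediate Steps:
t(K, o) = -5 + K*o**2 (t(K, o) = (o*K)*o - 5 = (K*o)*o - 5 = K*o**2 - 5 = -5 + K*o**2)
h(I, y) = 8*y (h(I, y) = 4*(2*y) = 8*y)
m = 23886 (m = -9*(8*(-42) - 1*2318) = -9*(-336 - 2318) = -9*(-2654) = 23886)
t((0*2)*5, 33) - m = (-5 + ((0*2)*5)*33**2) - 1*23886 = (-5 + (0*5)*1089) - 23886 = (-5 + 0*1089) - 23886 = (-5 + 0) - 23886 = -5 - 23886 = -23891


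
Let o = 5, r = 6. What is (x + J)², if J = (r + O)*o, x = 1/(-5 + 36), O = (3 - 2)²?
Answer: 1179396/961 ≈ 1227.3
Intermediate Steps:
O = 1 (O = 1² = 1)
x = 1/31 ≈ 0.032258
J = 35 (J = (6 + 1)*5 = 7*5 = 35)
(x + J)² = (1/31 + 35)² = (1086/31)² = 1179396/961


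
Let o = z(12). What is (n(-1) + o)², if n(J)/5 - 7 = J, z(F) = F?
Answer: 1764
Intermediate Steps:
o = 12
n(J) = 35 + 5*J
(n(-1) + o)² = ((35 + 5*(-1)) + 12)² = ((35 - 5) + 12)² = (30 + 12)² = 42² = 1764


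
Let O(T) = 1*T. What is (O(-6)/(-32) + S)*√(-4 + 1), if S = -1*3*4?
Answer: -189*I*√3/16 ≈ -20.46*I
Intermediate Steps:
O(T) = T
S = -12 (S = -3*4 = -12)
(O(-6)/(-32) + S)*√(-4 + 1) = (-6/(-32) - 12)*√(-4 + 1) = (-6*(-1/32) - 12)*√(-3) = (3/16 - 12)*(I*√3) = -189*I*√3/16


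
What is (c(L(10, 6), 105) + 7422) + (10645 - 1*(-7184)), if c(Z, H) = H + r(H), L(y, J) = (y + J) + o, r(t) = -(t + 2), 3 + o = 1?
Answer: 25249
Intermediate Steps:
o = -2 (o = -3 + 1 = -2)
r(t) = -2 - t (r(t) = -(2 + t) = -2 - t)
L(y, J) = -2 + J + y (L(y, J) = (y + J) - 2 = (J + y) - 2 = -2 + J + y)
c(Z, H) = -2 (c(Z, H) = H + (-2 - H) = -2)
(c(L(10, 6), 105) + 7422) + (10645 - 1*(-7184)) = (-2 + 7422) + (10645 - 1*(-7184)) = 7420 + (10645 + 7184) = 7420 + 17829 = 25249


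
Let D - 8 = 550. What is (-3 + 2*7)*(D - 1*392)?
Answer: 1826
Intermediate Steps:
D = 558 (D = 8 + 550 = 558)
(-3 + 2*7)*(D - 1*392) = (-3 + 2*7)*(558 - 1*392) = (-3 + 14)*(558 - 392) = 11*166 = 1826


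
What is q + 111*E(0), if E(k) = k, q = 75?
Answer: 75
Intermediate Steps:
q + 111*E(0) = 75 + 111*0 = 75 + 0 = 75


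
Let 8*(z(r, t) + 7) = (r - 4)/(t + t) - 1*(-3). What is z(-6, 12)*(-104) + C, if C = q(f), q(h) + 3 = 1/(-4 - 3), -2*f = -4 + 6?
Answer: 58067/84 ≈ 691.27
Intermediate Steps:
f = -1 (f = -(-4 + 6)/2 = -½*2 = -1)
q(h) = -22/7 (q(h) = -3 + 1/(-4 - 3) = -3 + 1/(-7) = -3 - ⅐ = -22/7)
C = -22/7 ≈ -3.1429
z(r, t) = -53/8 + (-4 + r)/(16*t) (z(r, t) = -7 + ((r - 4)/(t + t) - 1*(-3))/8 = -7 + ((-4 + r)/((2*t)) + 3)/8 = -7 + ((-4 + r)*(1/(2*t)) + 3)/8 = -7 + ((-4 + r)/(2*t) + 3)/8 = -7 + (3 + (-4 + r)/(2*t))/8 = -7 + (3/8 + (-4 + r)/(16*t)) = -53/8 + (-4 + r)/(16*t))
z(-6, 12)*(-104) + C = ((1/16)*(-4 - 6 - 106*12)/12)*(-104) - 22/7 = ((1/16)*(1/12)*(-4 - 6 - 1272))*(-104) - 22/7 = ((1/16)*(1/12)*(-1282))*(-104) - 22/7 = -641/96*(-104) - 22/7 = 8333/12 - 22/7 = 58067/84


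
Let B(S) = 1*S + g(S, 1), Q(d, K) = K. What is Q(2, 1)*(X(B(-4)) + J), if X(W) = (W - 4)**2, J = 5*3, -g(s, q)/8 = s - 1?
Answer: 1039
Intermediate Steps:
g(s, q) = 8 - 8*s (g(s, q) = -8*(s - 1) = -8*(-1 + s) = 8 - 8*s)
B(S) = 8 - 7*S (B(S) = 1*S + (8 - 8*S) = S + (8 - 8*S) = 8 - 7*S)
J = 15
X(W) = (-4 + W)**2
Q(2, 1)*(X(B(-4)) + J) = 1*((-4 + (8 - 7*(-4)))**2 + 15) = 1*((-4 + (8 + 28))**2 + 15) = 1*((-4 + 36)**2 + 15) = 1*(32**2 + 15) = 1*(1024 + 15) = 1*1039 = 1039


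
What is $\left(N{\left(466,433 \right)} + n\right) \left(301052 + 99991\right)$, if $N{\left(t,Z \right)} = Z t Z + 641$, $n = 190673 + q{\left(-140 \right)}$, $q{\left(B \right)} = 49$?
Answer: $35115821170191$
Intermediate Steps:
$n = 190722$ ($n = 190673 + 49 = 190722$)
$N{\left(t,Z \right)} = 641 + t Z^{2}$ ($N{\left(t,Z \right)} = t Z^{2} + 641 = 641 + t Z^{2}$)
$\left(N{\left(466,433 \right)} + n\right) \left(301052 + 99991\right) = \left(\left(641 + 466 \cdot 433^{2}\right) + 190722\right) \left(301052 + 99991\right) = \left(\left(641 + 466 \cdot 187489\right) + 190722\right) 401043 = \left(\left(641 + 87369874\right) + 190722\right) 401043 = \left(87370515 + 190722\right) 401043 = 87561237 \cdot 401043 = 35115821170191$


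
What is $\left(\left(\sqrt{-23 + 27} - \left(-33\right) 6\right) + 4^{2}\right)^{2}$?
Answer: $46656$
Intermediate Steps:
$\left(\left(\sqrt{-23 + 27} - \left(-33\right) 6\right) + 4^{2}\right)^{2} = \left(\left(\sqrt{4} - -198\right) + 16\right)^{2} = \left(\left(2 + 198\right) + 16\right)^{2} = \left(200 + 16\right)^{2} = 216^{2} = 46656$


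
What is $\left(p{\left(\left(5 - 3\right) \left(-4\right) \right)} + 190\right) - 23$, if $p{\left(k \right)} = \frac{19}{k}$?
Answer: $\frac{1317}{8} \approx 164.63$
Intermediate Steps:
$\left(p{\left(\left(5 - 3\right) \left(-4\right) \right)} + 190\right) - 23 = \left(\frac{19}{\left(5 - 3\right) \left(-4\right)} + 190\right) - 23 = \left(\frac{19}{2 \left(-4\right)} + 190\right) - 23 = \left(\frac{19}{-8} + 190\right) - 23 = \left(19 \left(- \frac{1}{8}\right) + 190\right) - 23 = \left(- \frac{19}{8} + 190\right) - 23 = \frac{1501}{8} - 23 = \frac{1317}{8}$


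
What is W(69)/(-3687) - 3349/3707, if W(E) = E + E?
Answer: -4286443/4555903 ≈ -0.94086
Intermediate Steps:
W(E) = 2*E
W(69)/(-3687) - 3349/3707 = (2*69)/(-3687) - 3349/3707 = 138*(-1/3687) - 3349*1/3707 = -46/1229 - 3349/3707 = -4286443/4555903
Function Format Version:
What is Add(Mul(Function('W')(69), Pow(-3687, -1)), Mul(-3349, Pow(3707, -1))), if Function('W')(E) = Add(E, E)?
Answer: Rational(-4286443, 4555903) ≈ -0.94086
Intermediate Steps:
Function('W')(E) = Mul(2, E)
Add(Mul(Function('W')(69), Pow(-3687, -1)), Mul(-3349, Pow(3707, -1))) = Add(Mul(Mul(2, 69), Pow(-3687, -1)), Mul(-3349, Pow(3707, -1))) = Add(Mul(138, Rational(-1, 3687)), Mul(-3349, Rational(1, 3707))) = Add(Rational(-46, 1229), Rational(-3349, 3707)) = Rational(-4286443, 4555903)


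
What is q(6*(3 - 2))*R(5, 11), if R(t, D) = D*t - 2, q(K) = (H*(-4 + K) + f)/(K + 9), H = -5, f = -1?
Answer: -583/15 ≈ -38.867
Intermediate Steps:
q(K) = (19 - 5*K)/(9 + K) (q(K) = (-5*(-4 + K) - 1)/(K + 9) = ((20 - 5*K) - 1)/(9 + K) = (19 - 5*K)/(9 + K))
R(t, D) = -2 + D*t
q(6*(3 - 2))*R(5, 11) = ((19 - 30*(3 - 2))/(9 + 6*(3 - 2)))*(-2 + 11*5) = ((19 - 30)/(9 + 6*1))*(-2 + 55) = ((19 - 5*6)/(9 + 6))*53 = ((19 - 30)/15)*53 = ((1/15)*(-11))*53 = -11/15*53 = -583/15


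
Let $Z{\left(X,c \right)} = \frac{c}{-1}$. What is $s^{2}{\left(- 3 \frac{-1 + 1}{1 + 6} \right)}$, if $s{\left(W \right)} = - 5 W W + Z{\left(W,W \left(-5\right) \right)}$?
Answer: $0$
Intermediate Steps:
$Z{\left(X,c \right)} = - c$ ($Z{\left(X,c \right)} = c \left(-1\right) = - c$)
$s{\left(W \right)} = - 5 W^{2} + 5 W$ ($s{\left(W \right)} = - 5 W W - W \left(-5\right) = - 5 W^{2} - - 5 W = - 5 W^{2} + 5 W$)
$s^{2}{\left(- 3 \frac{-1 + 1}{1 + 6} \right)} = \left(5 \left(- 3 \frac{-1 + 1}{1 + 6}\right) \left(1 - - 3 \frac{-1 + 1}{1 + 6}\right)\right)^{2} = \left(5 \left(- 3 \cdot \frac{0}{7}\right) \left(1 - - 3 \cdot \frac{0}{7}\right)\right)^{2} = \left(5 \left(- 3 \cdot 0 \cdot \frac{1}{7}\right) \left(1 - - 3 \cdot 0 \cdot \frac{1}{7}\right)\right)^{2} = \left(5 \left(\left(-3\right) 0\right) \left(1 - \left(-3\right) 0\right)\right)^{2} = \left(5 \cdot 0 \left(1 - 0\right)\right)^{2} = \left(5 \cdot 0 \left(1 + 0\right)\right)^{2} = \left(5 \cdot 0 \cdot 1\right)^{2} = 0^{2} = 0$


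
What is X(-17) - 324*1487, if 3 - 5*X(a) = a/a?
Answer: -2408938/5 ≈ -4.8179e+5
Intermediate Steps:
X(a) = 2/5 (X(a) = 3/5 - a/(5*a) = 3/5 - 1/5*1 = 3/5 - 1/5 = 2/5)
X(-17) - 324*1487 = 2/5 - 324*1487 = 2/5 - 481788 = -2408938/5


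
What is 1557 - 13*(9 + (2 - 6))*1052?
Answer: -66823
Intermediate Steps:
1557 - 13*(9 + (2 - 6))*1052 = 1557 - 13*(9 - 4)*1052 = 1557 - 13*5*1052 = 1557 - 65*1052 = 1557 - 68380 = -66823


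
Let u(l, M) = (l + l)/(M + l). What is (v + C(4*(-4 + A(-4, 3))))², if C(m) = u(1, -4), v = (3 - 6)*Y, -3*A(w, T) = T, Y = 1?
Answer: 121/9 ≈ 13.444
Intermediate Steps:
A(w, T) = -T/3
v = -3 (v = (3 - 6)*1 = -3*1 = -3)
u(l, M) = 2*l/(M + l) (u(l, M) = (2*l)/(M + l) = 2*l/(M + l))
C(m) = -⅔ (C(m) = 2*1/(-4 + 1) = 2*1/(-3) = 2*1*(-⅓) = -⅔)
(v + C(4*(-4 + A(-4, 3))))² = (-3 - ⅔)² = (-11/3)² = 121/9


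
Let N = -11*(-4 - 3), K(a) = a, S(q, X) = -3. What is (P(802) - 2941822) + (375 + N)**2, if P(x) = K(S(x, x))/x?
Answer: -2195489439/802 ≈ -2.7375e+6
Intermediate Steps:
N = 77 (N = -11*(-7) = 77)
P(x) = -3/x
(P(802) - 2941822) + (375 + N)**2 = (-3/802 - 2941822) + (375 + 77)**2 = (-3*1/802 - 2941822) + 452**2 = (-3/802 - 2941822) + 204304 = -2359341247/802 + 204304 = -2195489439/802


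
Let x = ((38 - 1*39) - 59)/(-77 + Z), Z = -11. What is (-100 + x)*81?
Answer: -176985/22 ≈ -8044.8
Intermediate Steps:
x = 15/22 (x = ((38 - 1*39) - 59)/(-77 - 11) = ((38 - 39) - 59)/(-88) = (-1 - 59)*(-1/88) = -60*(-1/88) = 15/22 ≈ 0.68182)
(-100 + x)*81 = (-100 + 15/22)*81 = -2185/22*81 = -176985/22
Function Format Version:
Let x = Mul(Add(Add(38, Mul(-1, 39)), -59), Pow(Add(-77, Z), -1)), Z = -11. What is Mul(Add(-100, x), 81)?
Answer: Rational(-176985, 22) ≈ -8044.8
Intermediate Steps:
x = Rational(15, 22) (x = Mul(Add(Add(38, Mul(-1, 39)), -59), Pow(Add(-77, -11), -1)) = Mul(Add(Add(38, -39), -59), Pow(-88, -1)) = Mul(Add(-1, -59), Rational(-1, 88)) = Mul(-60, Rational(-1, 88)) = Rational(15, 22) ≈ 0.68182)
Mul(Add(-100, x), 81) = Mul(Add(-100, Rational(15, 22)), 81) = Mul(Rational(-2185, 22), 81) = Rational(-176985, 22)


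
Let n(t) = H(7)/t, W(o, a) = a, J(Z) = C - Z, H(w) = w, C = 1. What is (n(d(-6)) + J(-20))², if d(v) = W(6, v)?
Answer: 14161/36 ≈ 393.36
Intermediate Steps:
J(Z) = 1 - Z
d(v) = v
n(t) = 7/t
(n(d(-6)) + J(-20))² = (7/(-6) + (1 - 1*(-20)))² = (7*(-⅙) + (1 + 20))² = (-7/6 + 21)² = (119/6)² = 14161/36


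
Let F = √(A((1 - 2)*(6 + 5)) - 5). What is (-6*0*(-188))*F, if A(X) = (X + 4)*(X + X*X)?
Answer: 0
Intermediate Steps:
A(X) = (4 + X)*(X + X²)
F = 5*I*√31 (F = √(((1 - 2)*(6 + 5))*(4 + ((1 - 2)*(6 + 5))² + 5*((1 - 2)*(6 + 5))) - 5) = √((-1*11)*(4 + (-1*11)² + 5*(-1*11)) - 5) = √(-11*(4 + (-11)² + 5*(-11)) - 5) = √(-11*(4 + 121 - 55) - 5) = √(-11*70 - 5) = √(-770 - 5) = √(-775) = 5*I*√31 ≈ 27.839*I)
(-6*0*(-188))*F = (-6*0*(-188))*(5*I*√31) = (0*(-188))*(5*I*√31) = 0*(5*I*√31) = 0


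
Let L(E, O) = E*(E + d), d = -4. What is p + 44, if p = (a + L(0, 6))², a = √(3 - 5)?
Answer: 42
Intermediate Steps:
L(E, O) = E*(-4 + E) (L(E, O) = E*(E - 4) = E*(-4 + E))
a = I*√2 (a = √(-2) = I*√2 ≈ 1.4142*I)
p = -2 (p = (I*√2 + 0*(-4 + 0))² = (I*√2 + 0*(-4))² = (I*√2 + 0)² = (I*√2)² = -2)
p + 44 = -2 + 44 = 42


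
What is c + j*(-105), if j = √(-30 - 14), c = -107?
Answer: -107 - 210*I*√11 ≈ -107.0 - 696.49*I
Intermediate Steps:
j = 2*I*√11 (j = √(-44) = 2*I*√11 ≈ 6.6332*I)
c + j*(-105) = -107 + (2*I*√11)*(-105) = -107 - 210*I*√11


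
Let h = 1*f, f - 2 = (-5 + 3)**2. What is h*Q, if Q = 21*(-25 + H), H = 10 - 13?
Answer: -3528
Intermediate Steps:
H = -3
f = 6 (f = 2 + (-5 + 3)**2 = 2 + (-2)**2 = 2 + 4 = 6)
Q = -588 (Q = 21*(-25 - 3) = 21*(-28) = -588)
h = 6 (h = 1*6 = 6)
h*Q = 6*(-588) = -3528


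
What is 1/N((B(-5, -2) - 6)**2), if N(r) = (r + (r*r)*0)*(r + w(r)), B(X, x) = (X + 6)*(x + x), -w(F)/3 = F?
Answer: -1/20000 ≈ -5.0000e-5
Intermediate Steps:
w(F) = -3*F
B(X, x) = 2*x*(6 + X) (B(X, x) = (6 + X)*(2*x) = 2*x*(6 + X))
N(r) = -2*r**2 (N(r) = (r + (r*r)*0)*(r - 3*r) = (r + r**2*0)*(-2*r) = (r + 0)*(-2*r) = r*(-2*r) = -2*r**2)
1/N((B(-5, -2) - 6)**2) = 1/(-2*(2*(-2)*(6 - 5) - 6)**4) = 1/(-2*(2*(-2)*1 - 6)**4) = 1/(-2*(-4 - 6)**4) = 1/(-2*((-10)**2)**2) = 1/(-2*100**2) = 1/(-2*10000) = 1/(-20000) = -1/20000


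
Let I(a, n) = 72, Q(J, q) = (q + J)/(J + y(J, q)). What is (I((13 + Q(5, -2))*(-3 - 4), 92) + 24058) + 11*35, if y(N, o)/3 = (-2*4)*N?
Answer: 24515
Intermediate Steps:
y(N, o) = -24*N (y(N, o) = 3*((-2*4)*N) = 3*(-8*N) = -24*N)
Q(J, q) = -(J + q)/(23*J) (Q(J, q) = (q + J)/(J - 24*J) = (J + q)/((-23*J)) = (J + q)*(-1/(23*J)) = -(J + q)/(23*J))
(I((13 + Q(5, -2))*(-3 - 4), 92) + 24058) + 11*35 = (72 + 24058) + 11*35 = 24130 + 385 = 24515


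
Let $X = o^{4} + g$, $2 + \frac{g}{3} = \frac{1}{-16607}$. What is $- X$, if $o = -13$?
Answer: $- \frac{474212882}{16607} \approx -28555.0$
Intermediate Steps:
$g = - \frac{99645}{16607}$ ($g = -6 + \frac{3}{-16607} = -6 + 3 \left(- \frac{1}{16607}\right) = -6 - \frac{3}{16607} = - \frac{99645}{16607} \approx -6.0002$)
$X = \frac{474212882}{16607}$ ($X = \left(-13\right)^{4} - \frac{99645}{16607} = 28561 - \frac{99645}{16607} = \frac{474212882}{16607} \approx 28555.0$)
$- X = \left(-1\right) \frac{474212882}{16607} = - \frac{474212882}{16607}$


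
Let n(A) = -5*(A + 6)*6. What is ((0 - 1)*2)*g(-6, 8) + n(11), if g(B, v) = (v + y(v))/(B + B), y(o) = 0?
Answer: -1526/3 ≈ -508.67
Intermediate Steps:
g(B, v) = v/(2*B) (g(B, v) = (v + 0)/(B + B) = v/((2*B)) = v*(1/(2*B)) = v/(2*B))
n(A) = -180 - 30*A (n(A) = -5*(6 + A)*6 = (-30 - 5*A)*6 = -180 - 30*A)
((0 - 1)*2)*g(-6, 8) + n(11) = ((0 - 1)*2)*((½)*8/(-6)) + (-180 - 30*11) = (-1*2)*((½)*8*(-⅙)) + (-180 - 330) = -2*(-⅔) - 510 = 4/3 - 510 = -1526/3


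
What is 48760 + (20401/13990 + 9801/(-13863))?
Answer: 3152274808091/64647790 ≈ 48761.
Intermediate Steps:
48760 + (20401/13990 + 9801/(-13863)) = 48760 + (20401*(1/13990) + 9801*(-1/13863)) = 48760 + (20401/13990 - 3267/4621) = 48760 + 48567691/64647790 = 3152274808091/64647790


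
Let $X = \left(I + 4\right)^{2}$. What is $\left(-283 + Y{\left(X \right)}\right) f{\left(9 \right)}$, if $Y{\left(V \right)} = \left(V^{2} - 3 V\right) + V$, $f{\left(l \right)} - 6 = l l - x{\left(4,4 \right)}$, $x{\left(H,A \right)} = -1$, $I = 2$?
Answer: $82808$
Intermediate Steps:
$f{\left(l \right)} = 7 + l^{2}$ ($f{\left(l \right)} = 6 + \left(l l - -1\right) = 6 + \left(l^{2} + 1\right) = 6 + \left(1 + l^{2}\right) = 7 + l^{2}$)
$X = 36$ ($X = \left(2 + 4\right)^{2} = 6^{2} = 36$)
$Y{\left(V \right)} = V^{2} - 2 V$
$\left(-283 + Y{\left(X \right)}\right) f{\left(9 \right)} = \left(-283 + 36 \left(-2 + 36\right)\right) \left(7 + 9^{2}\right) = \left(-283 + 36 \cdot 34\right) \left(7 + 81\right) = \left(-283 + 1224\right) 88 = 941 \cdot 88 = 82808$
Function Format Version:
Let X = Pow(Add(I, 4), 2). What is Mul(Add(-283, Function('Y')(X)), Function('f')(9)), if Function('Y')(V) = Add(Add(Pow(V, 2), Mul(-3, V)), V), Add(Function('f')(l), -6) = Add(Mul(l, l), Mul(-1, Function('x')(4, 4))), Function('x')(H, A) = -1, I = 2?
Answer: 82808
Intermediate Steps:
Function('f')(l) = Add(7, Pow(l, 2)) (Function('f')(l) = Add(6, Add(Mul(l, l), Mul(-1, -1))) = Add(6, Add(Pow(l, 2), 1)) = Add(6, Add(1, Pow(l, 2))) = Add(7, Pow(l, 2)))
X = 36 (X = Pow(Add(2, 4), 2) = Pow(6, 2) = 36)
Function('Y')(V) = Add(Pow(V, 2), Mul(-2, V))
Mul(Add(-283, Function('Y')(X)), Function('f')(9)) = Mul(Add(-283, Mul(36, Add(-2, 36))), Add(7, Pow(9, 2))) = Mul(Add(-283, Mul(36, 34)), Add(7, 81)) = Mul(Add(-283, 1224), 88) = Mul(941, 88) = 82808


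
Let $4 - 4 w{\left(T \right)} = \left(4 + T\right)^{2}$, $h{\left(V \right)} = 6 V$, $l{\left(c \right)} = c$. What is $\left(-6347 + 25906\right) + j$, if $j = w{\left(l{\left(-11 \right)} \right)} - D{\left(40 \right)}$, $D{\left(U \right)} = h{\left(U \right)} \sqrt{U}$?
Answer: $\frac{78191}{4} - 480 \sqrt{10} \approx 18030.0$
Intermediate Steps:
$w{\left(T \right)} = 1 - \frac{\left(4 + T\right)^{2}}{4}$
$D{\left(U \right)} = 6 U^{\frac{3}{2}}$ ($D{\left(U \right)} = 6 U \sqrt{U} = 6 U^{\frac{3}{2}}$)
$j = - \frac{45}{4} - 480 \sqrt{10}$ ($j = \left(1 - \frac{\left(4 - 11\right)^{2}}{4}\right) - 6 \cdot 40^{\frac{3}{2}} = \left(1 - \frac{\left(-7\right)^{2}}{4}\right) - 6 \cdot 80 \sqrt{10} = \left(1 - \frac{49}{4}\right) - 480 \sqrt{10} = - \frac{45}{4} - 480 \sqrt{10} \approx -1529.1$)
$\left(-6347 + 25906\right) + j = \left(-6347 + 25906\right) - \left(\frac{45}{4} + 480 \sqrt{10}\right) = 19559 - \left(\frac{45}{4} + 480 \sqrt{10}\right) = \frac{78191}{4} - 480 \sqrt{10}$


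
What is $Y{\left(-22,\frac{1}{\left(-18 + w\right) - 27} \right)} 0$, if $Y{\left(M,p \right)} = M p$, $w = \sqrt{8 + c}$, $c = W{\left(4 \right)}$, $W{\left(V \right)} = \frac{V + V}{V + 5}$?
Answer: $0$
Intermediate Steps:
$W{\left(V \right)} = \frac{2 V}{5 + V}$
$c = \frac{8}{9}$ ($c = 2 \cdot 4 \frac{1}{5 + 4} = 2 \cdot 4 \cdot \frac{1}{9} = \frac{8}{9} \approx 0.88889$)
$w = \frac{4 \sqrt{5}}{3}$ ($w = \sqrt{8 + \frac{8}{9}} = \sqrt{\frac{80}{9}} = \frac{4 \sqrt{5}}{3} \approx 2.9814$)
$Y{\left(-22,\frac{1}{\left(-18 + w\right) - 27} \right)} 0 = - \frac{22}{\left(-18 + \frac{4 \sqrt{5}}{3}\right) - 27} \cdot 0 = - \frac{22}{-45 + \frac{4 \sqrt{5}}{3}} \cdot 0 = 0$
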